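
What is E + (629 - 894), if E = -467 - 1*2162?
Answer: -2894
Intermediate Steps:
E = -2629 (E = -467 - 2162 = -2629)
E + (629 - 894) = -2629 + (629 - 894) = -2629 - 265 = -2894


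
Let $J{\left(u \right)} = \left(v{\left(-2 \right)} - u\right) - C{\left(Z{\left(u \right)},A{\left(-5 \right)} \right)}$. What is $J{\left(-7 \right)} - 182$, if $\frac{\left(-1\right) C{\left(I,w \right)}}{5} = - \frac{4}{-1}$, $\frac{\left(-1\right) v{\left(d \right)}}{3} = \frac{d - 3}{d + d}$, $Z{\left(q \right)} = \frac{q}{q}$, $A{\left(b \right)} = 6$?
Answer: $- \frac{635}{4} \approx -158.75$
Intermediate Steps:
$Z{\left(q \right)} = 1$
$v{\left(d \right)} = - \frac{3 \left(-3 + d\right)}{2 d}$ ($v{\left(d \right)} = - 3 \frac{d - 3}{d + d} = - 3 \frac{-3 + d}{2 d} = - \frac{3 \left(-3 + d\right)}{2 d}$)
$C{\left(I,w \right)} = -20$ ($C{\left(I,w \right)} = - 5 \left(- \frac{4}{-1}\right) = - 5 \left(\left(-4\right) \left(-1\right)\right) = \left(-5\right) 4 = -20$)
$J{\left(u \right)} = \frac{65}{4} - u$ ($J{\left(u \right)} = \left(\frac{3 \left(3 - -2\right)}{2 \left(-2\right)} - u\right) - -20 = \left(\frac{3}{2} \left(- \frac{1}{2}\right) \left(3 + 2\right) - u\right) + 20 = \left(\frac{3}{2} \left(- \frac{1}{2}\right) 5 - u\right) + 20 = \left(- \frac{15}{4} - u\right) + 20 = \frac{65}{4} - u$)
$J{\left(-7 \right)} - 182 = \left(\frac{65}{4} - -7\right) - 182 = \left(\frac{65}{4} + 7\right) - 182 = \frac{93}{4} - 182 = - \frac{635}{4}$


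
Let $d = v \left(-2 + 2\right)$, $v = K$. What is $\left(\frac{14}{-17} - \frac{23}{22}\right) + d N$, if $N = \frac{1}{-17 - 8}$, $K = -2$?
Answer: $- \frac{699}{374} \approx -1.869$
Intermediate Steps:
$v = -2$
$d = 0$ ($d = - 2 \left(-2 + 2\right) = \left(-2\right) 0 = 0$)
$N = - \frac{1}{25}$ ($N = \frac{1}{-25} = - \frac{1}{25} \approx -0.04$)
$\left(\frac{14}{-17} - \frac{23}{22}\right) + d N = \left(\frac{14}{-17} - \frac{23}{22}\right) + 0 \left(- \frac{1}{25}\right) = \left(14 \left(- \frac{1}{17}\right) - \frac{23}{22}\right) + 0 = \left(- \frac{14}{17} - \frac{23}{22}\right) + 0 = - \frac{699}{374} + 0 = - \frac{699}{374}$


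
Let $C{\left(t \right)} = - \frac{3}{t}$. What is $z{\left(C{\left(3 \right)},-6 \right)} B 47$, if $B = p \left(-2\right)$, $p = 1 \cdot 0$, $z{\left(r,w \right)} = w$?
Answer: $0$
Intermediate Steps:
$p = 0$
$B = 0$ ($B = 0 \left(-2\right) = 0$)
$z{\left(C{\left(3 \right)},-6 \right)} B 47 = \left(-6\right) 0 \cdot 47 = 0 \cdot 47 = 0$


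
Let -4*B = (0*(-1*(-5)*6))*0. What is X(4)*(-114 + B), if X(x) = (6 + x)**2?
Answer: -11400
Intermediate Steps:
B = 0 (B = -0*(-1*(-5)*6)*0/4 = -0*(5*6)*0/4 = -0*30*0/4 = -0*0 = -1/4*0 = 0)
X(4)*(-114 + B) = (6 + 4)**2*(-114 + 0) = 10**2*(-114) = 100*(-114) = -11400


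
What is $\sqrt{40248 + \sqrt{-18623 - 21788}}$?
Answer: $\sqrt{40248 + i \sqrt{40411}} \approx 200.62 + 0.501 i$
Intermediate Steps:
$\sqrt{40248 + \sqrt{-18623 - 21788}} = \sqrt{40248 + \sqrt{-40411}} = \sqrt{40248 + i \sqrt{40411}}$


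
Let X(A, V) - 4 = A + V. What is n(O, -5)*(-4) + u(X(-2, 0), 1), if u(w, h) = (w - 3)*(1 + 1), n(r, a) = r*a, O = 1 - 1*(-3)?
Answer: 78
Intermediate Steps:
O = 4 (O = 1 + 3 = 4)
n(r, a) = a*r
X(A, V) = 4 + A + V (X(A, V) = 4 + (A + V) = 4 + A + V)
u(w, h) = -6 + 2*w (u(w, h) = (-3 + w)*2 = -6 + 2*w)
n(O, -5)*(-4) + u(X(-2, 0), 1) = -5*4*(-4) + (-6 + 2*(4 - 2 + 0)) = -20*(-4) + (-6 + 2*2) = 80 + (-6 + 4) = 80 - 2 = 78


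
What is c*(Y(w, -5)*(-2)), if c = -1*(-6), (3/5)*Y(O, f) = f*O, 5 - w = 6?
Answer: -100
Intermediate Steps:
w = -1 (w = 5 - 1*6 = 5 - 6 = -1)
Y(O, f) = 5*O*f/3 (Y(O, f) = 5*(f*O)/3 = 5*(O*f)/3 = 5*O*f/3)
c = 6
c*(Y(w, -5)*(-2)) = 6*(((5/3)*(-1)*(-5))*(-2)) = 6*((25/3)*(-2)) = 6*(-50/3) = -100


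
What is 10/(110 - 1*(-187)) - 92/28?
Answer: -6761/2079 ≈ -3.2520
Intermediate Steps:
10/(110 - 1*(-187)) - 92/28 = 10/(110 + 187) - 92*1/28 = 10/297 - 23/7 = -6761/2079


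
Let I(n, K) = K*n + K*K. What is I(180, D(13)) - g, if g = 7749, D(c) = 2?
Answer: -7385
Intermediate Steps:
I(n, K) = K² + K*n (I(n, K) = K*n + K² = K² + K*n)
I(180, D(13)) - g = 2*(2 + 180) - 1*7749 = 2*182 - 7749 = 364 - 7749 = -7385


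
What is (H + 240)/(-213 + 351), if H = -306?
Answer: -11/23 ≈ -0.47826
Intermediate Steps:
(H + 240)/(-213 + 351) = (-306 + 240)/(-213 + 351) = -66/138 = -66*1/138 = -11/23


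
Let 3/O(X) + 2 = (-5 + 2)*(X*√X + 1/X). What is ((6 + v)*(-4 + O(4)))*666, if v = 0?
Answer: -1758240/107 ≈ -16432.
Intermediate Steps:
O(X) = 3/(-2 - 3/X - 3*X^(3/2)) (O(X) = 3/(-2 + (-5 + 2)*(X*√X + 1/X)) = 3/(-2 - 3*(X^(3/2) + 1/X)) = 3/(-2 - 3*(1/X + X^(3/2))) = 3/(-2 + (-3/X - 3*X^(3/2))) = 3/(-2 - 3/X - 3*X^(3/2)))
((6 + v)*(-4 + O(4)))*666 = ((6 + 0)*(-4 - 3*4/(3 + 2*4 + 3*4^(5/2))))*666 = (6*(-4 - 3*4/(3 + 8 + 3*32)))*666 = (6*(-4 - 3*4/(3 + 8 + 96)))*666 = (6*(-4 - 3*4/107))*666 = (6*(-4 - 3*4*1/107))*666 = (6*(-4 - 12/107))*666 = (6*(-440/107))*666 = -2640/107*666 = -1758240/107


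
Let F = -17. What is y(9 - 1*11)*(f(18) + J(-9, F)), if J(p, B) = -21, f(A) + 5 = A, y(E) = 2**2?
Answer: -32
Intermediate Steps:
y(E) = 4
f(A) = -5 + A
y(9 - 1*11)*(f(18) + J(-9, F)) = 4*((-5 + 18) - 21) = 4*(13 - 21) = 4*(-8) = -32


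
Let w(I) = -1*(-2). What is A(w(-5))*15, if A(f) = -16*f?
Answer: -480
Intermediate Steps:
w(I) = 2
A(w(-5))*15 = -16*2*15 = -32*15 = -480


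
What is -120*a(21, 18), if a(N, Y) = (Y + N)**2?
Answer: -182520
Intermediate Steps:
a(N, Y) = (N + Y)**2
-120*a(21, 18) = -120*(21 + 18)**2 = -120*39**2 = -120*1521 = -182520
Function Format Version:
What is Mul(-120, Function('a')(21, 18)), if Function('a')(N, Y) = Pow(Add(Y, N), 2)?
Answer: -182520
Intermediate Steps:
Function('a')(N, Y) = Pow(Add(N, Y), 2)
Mul(-120, Function('a')(21, 18)) = Mul(-120, Pow(Add(21, 18), 2)) = Mul(-120, Pow(39, 2)) = Mul(-120, 1521) = -182520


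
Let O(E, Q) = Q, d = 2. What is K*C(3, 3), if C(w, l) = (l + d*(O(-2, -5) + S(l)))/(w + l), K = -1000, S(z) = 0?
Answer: 3500/3 ≈ 1166.7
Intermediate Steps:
C(w, l) = (-10 + l)/(l + w) (C(w, l) = (l + 2*(-5 + 0))/(w + l) = (l + 2*(-5))/(l + w) = (l - 10)/(l + w) = (-10 + l)/(l + w))
K*C(3, 3) = -1000*(-10 + 3)/(3 + 3) = -1000*(-7)/6 = -500*(-7)/3 = -1000*(-7/6) = 3500/3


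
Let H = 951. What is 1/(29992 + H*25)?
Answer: 1/53767 ≈ 1.8599e-5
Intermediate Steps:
1/(29992 + H*25) = 1/(29992 + 951*25) = 1/(29992 + 23775) = 1/53767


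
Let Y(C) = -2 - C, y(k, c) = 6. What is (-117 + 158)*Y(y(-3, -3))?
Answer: -328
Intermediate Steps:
(-117 + 158)*Y(y(-3, -3)) = (-117 + 158)*(-2 - 1*6) = 41*(-2 - 6) = 41*(-8) = -328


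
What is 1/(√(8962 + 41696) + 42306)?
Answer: 7051/298291163 - √50658/1789746978 ≈ 2.3512e-5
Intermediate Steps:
1/(√(8962 + 41696) + 42306) = 1/(√50658 + 42306) = 1/(42306 + √50658)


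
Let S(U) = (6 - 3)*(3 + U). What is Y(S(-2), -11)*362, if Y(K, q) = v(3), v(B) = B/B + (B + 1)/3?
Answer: 2534/3 ≈ 844.67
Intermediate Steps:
S(U) = 9 + 3*U (S(U) = 3*(3 + U) = 9 + 3*U)
v(B) = 4/3 + B/3 (v(B) = 1 + (1 + B)*(⅓) = 1 + (⅓ + B/3) = 4/3 + B/3)
Y(K, q) = 7/3 (Y(K, q) = 4/3 + (⅓)*3 = 4/3 + 1 = 7/3)
Y(S(-2), -11)*362 = (7/3)*362 = 2534/3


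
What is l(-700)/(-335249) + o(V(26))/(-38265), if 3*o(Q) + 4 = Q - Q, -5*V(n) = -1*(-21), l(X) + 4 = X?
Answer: 82156676/38484908955 ≈ 0.0021348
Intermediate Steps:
l(X) = -4 + X
V(n) = -21/5 (V(n) = -(-1)*(-21)/5 = -1/5*21 = -21/5)
o(Q) = -4/3 (o(Q) = -4/3 + (Q - Q)/3 = -4/3 + (1/3)*0 = -4/3 + 0 = -4/3)
l(-700)/(-335249) + o(V(26))/(-38265) = (-4 - 700)/(-335249) - 4/3/(-38265) = -704*(-1/335249) - 4/3*(-1/38265) = 704/335249 + 4/114795 = 82156676/38484908955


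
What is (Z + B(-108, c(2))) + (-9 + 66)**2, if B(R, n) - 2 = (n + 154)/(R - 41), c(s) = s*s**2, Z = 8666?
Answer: 1775471/149 ≈ 11916.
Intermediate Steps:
c(s) = s**3
B(R, n) = 2 + (154 + n)/(-41 + R) (B(R, n) = 2 + (n + 154)/(R - 41) = 2 + (154 + n)/(-41 + R))
(Z + B(-108, c(2))) + (-9 + 66)**2 = (8666 + (72 + 2**3 + 2*(-108))/(-41 - 108)) + (-9 + 66)**2 = (8666 + (72 + 8 - 216)/(-149)) + 57**2 = (8666 - 1/149*(-136)) + 3249 = (8666 + 136/149) + 3249 = 1291370/149 + 3249 = 1775471/149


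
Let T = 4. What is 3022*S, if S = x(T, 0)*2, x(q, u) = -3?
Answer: -18132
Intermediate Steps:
S = -6 (S = -3*2 = -6)
3022*S = 3022*(-6) = -18132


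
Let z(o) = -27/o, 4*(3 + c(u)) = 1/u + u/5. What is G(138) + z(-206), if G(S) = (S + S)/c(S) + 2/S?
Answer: 10849937701/153070566 ≈ 70.882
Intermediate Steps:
c(u) = -3 + 1/(4*u) + u/20 (c(u) = -3 + (1/u + u/5)/4 = -3 + (1/(4*u) + u/20) = -3 + 1/(4*u) + u/20)
G(S) = 2/S + 40*S²/(5 + S*(-60 + S)) (G(S) = (S + S)/(((5 + S*(-60 + S))/(20*S))) + 2/S = (2*S)*(20*S/(5 + S*(-60 + S))) + 2/S = 40*S²/(5 + S*(-60 + S)) + 2/S = 2/S + 40*S²/(5 + S*(-60 + S)))
G(138) + z(-206) = 2*(5 + 20*138³ + 138*(-60 + 138))/(138*(5 + 138*(-60 + 138))) - 27/(-206) = 2*(1/138)*(5 + 20*2628072 + 138*78)/(5 + 138*78) - 27*(-1/206) = 2*(1/138)*(5 + 52561440 + 10764)/(5 + 10764) + 27/206 = 2*(1/138)*52572209/10769 + 27/206 = 2*(1/138)*(1/10769)*52572209 + 27/206 = 52572209/743061 + 27/206 = 10849937701/153070566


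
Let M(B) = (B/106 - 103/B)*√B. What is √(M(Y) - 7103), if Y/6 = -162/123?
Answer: √(-1207435020732 + 967153646*I*√41)/13038 ≈ 0.21613 + 84.28*I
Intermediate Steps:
Y = -324/41 (Y = 6*(-162/123) = 6*(-162*1/123) = 6*(-54/41) = -324/41 ≈ -7.9024)
M(B) = √B*(-103/B + B/106) (M(B) = (B*(1/106) - 103/B)*√B = (B/106 - 103/B)*√B = (-103/B + B/106)*√B = √B*(-103/B + B/106))
√(M(Y) - 7103) = √((-10918 + (-324/41)²)/(106*√(-324/41)) - 7103) = √((-I*√41/18)*(-10918 + 104976/1681)/106 - 7103) = √((1/106)*(-I*√41/18)*(-18248182/1681) - 7103) = √(9124091*I*√41/1603674 - 7103) = √(-7103 + 9124091*I*√41/1603674)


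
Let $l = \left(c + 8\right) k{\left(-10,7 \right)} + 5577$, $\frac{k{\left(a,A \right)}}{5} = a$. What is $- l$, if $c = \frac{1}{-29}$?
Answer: $- \frac{150183}{29} \approx -5178.7$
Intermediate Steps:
$k{\left(a,A \right)} = 5 a$
$c = - \frac{1}{29} \approx -0.034483$
$l = \frac{150183}{29}$ ($l = \left(- \frac{1}{29} + 8\right) 5 \left(-10\right) + 5577 = \frac{231}{29} \left(-50\right) + 5577 = - \frac{11550}{29} + 5577 = \frac{150183}{29} \approx 5178.7$)
$- l = \left(-1\right) \frac{150183}{29} = - \frac{150183}{29}$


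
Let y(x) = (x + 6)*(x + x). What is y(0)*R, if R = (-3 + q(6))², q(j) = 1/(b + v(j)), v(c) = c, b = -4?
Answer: 0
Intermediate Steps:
y(x) = 2*x*(6 + x) (y(x) = (6 + x)*(2*x) = 2*x*(6 + x))
q(j) = 1/(-4 + j)
R = 25/4 (R = (-3 + 1/(-4 + 6))² = (-3 + 1/2)² = (-3 + ½)² = (-5/2)² = 25/4 ≈ 6.2500)
y(0)*R = (2*0*(6 + 0))*(25/4) = (2*0*6)*(25/4) = 0*(25/4) = 0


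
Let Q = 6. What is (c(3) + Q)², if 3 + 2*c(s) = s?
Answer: 36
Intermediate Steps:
c(s) = -3/2 + s/2
(c(3) + Q)² = ((-3/2 + (½)*3) + 6)² = ((-3/2 + 3/2) + 6)² = (0 + 6)² = 6² = 36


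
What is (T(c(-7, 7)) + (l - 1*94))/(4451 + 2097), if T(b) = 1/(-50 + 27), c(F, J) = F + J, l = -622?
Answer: -16469/150604 ≈ -0.10935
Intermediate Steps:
T(b) = -1/23 (T(b) = 1/(-23) = -1/23)
(T(c(-7, 7)) + (l - 1*94))/(4451 + 2097) = (-1/23 + (-622 - 1*94))/(4451 + 2097) = (-1/23 + (-622 - 94))/6548 = (-1/23 - 716)*(1/6548) = -16469/23*1/6548 = -16469/150604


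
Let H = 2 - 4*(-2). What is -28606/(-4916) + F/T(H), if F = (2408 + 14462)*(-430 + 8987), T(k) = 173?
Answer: 354830972639/425234 ≈ 8.3444e+5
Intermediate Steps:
H = 10 (H = 2 + 8 = 10)
F = 144356590 (F = 16870*8557 = 144356590)
-28606/(-4916) + F/T(H) = -28606/(-4916) + 144356590/173 = -28606*(-1/4916) + 144356590*(1/173) = 14303/2458 + 144356590/173 = 354830972639/425234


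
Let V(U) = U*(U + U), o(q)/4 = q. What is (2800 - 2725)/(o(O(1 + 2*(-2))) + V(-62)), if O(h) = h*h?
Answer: 75/7724 ≈ 0.0097100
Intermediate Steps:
O(h) = h²
o(q) = 4*q
V(U) = 2*U² (V(U) = U*(2*U) = 2*U²)
(2800 - 2725)/(o(O(1 + 2*(-2))) + V(-62)) = (2800 - 2725)/(4*(1 + 2*(-2))² + 2*(-62)²) = 75/(4*(1 - 4)² + 2*3844) = 75/(4*(-3)² + 7688) = 75/(4*9 + 7688) = 75/(36 + 7688) = 75/7724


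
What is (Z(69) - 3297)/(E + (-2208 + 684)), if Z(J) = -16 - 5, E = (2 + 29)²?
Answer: 3318/563 ≈ 5.8934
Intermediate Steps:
E = 961 (E = 31² = 961)
Z(J) = -21
(Z(69) - 3297)/(E + (-2208 + 684)) = (-21 - 3297)/(961 + (-2208 + 684)) = -3318/(961 - 1524) = -3318/(-563) = -3318*(-1/563) = 3318/563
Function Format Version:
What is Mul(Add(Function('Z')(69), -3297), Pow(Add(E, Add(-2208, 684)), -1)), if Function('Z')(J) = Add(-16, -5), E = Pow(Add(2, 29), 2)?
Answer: Rational(3318, 563) ≈ 5.8934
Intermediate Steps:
E = 961 (E = Pow(31, 2) = 961)
Function('Z')(J) = -21
Mul(Add(Function('Z')(69), -3297), Pow(Add(E, Add(-2208, 684)), -1)) = Mul(Add(-21, -3297), Pow(Add(961, Add(-2208, 684)), -1)) = Mul(-3318, Pow(Add(961, -1524), -1)) = Mul(-3318, Pow(-563, -1)) = Mul(-3318, Rational(-1, 563)) = Rational(3318, 563)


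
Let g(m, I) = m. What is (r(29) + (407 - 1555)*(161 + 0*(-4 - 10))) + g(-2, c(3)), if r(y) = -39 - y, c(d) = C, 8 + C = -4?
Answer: -184898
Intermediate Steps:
C = -12 (C = -8 - 4 = -12)
c(d) = -12
(r(29) + (407 - 1555)*(161 + 0*(-4 - 10))) + g(-2, c(3)) = ((-39 - 1*29) + (407 - 1555)*(161 + 0*(-4 - 10))) - 2 = ((-39 - 29) - 1148*(161 + 0*(-14))) - 2 = (-68 - 1148*(161 + 0)) - 2 = (-68 - 1148*161) - 2 = (-68 - 184828) - 2 = -184896 - 2 = -184898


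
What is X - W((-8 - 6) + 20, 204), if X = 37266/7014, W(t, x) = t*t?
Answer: -35873/1169 ≈ -30.687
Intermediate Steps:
W(t, x) = t²
X = 6211/1169 (X = 37266*(1/7014) = 6211/1169 ≈ 5.3131)
X - W((-8 - 6) + 20, 204) = 6211/1169 - ((-8 - 6) + 20)² = 6211/1169 - (-14 + 20)² = 6211/1169 - 1*6² = 6211/1169 - 1*36 = 6211/1169 - 36 = -35873/1169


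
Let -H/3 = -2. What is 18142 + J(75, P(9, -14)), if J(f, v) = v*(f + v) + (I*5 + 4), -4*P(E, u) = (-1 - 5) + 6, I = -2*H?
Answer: 18086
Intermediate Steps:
H = 6 (H = -3*(-2) = 6)
I = -12 (I = -2*6 = -12)
P(E, u) = 0 (P(E, u) = -((-1 - 5) + 6)/4 = -(-6 + 6)/4 = -1/4*0 = 0)
J(f, v) = -56 + v*(f + v) (J(f, v) = v*(f + v) + (-12*5 + 4) = v*(f + v) + (-60 + 4) = v*(f + v) - 56 = -56 + v*(f + v))
18142 + J(75, P(9, -14)) = 18142 + (-56 + 0**2 + 75*0) = 18142 + (-56 + 0 + 0) = 18142 - 56 = 18086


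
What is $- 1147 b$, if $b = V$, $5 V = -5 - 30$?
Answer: $8029$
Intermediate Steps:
$V = -7$ ($V = \frac{-5 - 30}{5} = \frac{1}{5} \left(-35\right) = -7$)
$b = -7$
$- 1147 b = \left(-1147\right) \left(-7\right) = 8029$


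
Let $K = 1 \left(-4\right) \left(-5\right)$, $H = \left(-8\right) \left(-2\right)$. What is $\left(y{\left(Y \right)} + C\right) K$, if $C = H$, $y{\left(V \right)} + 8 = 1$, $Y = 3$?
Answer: $180$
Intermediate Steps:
$y{\left(V \right)} = -7$ ($y{\left(V \right)} = -8 + 1 = -7$)
$H = 16$
$C = 16$
$K = 20$ ($K = \left(-4\right) \left(-5\right) = 20$)
$\left(y{\left(Y \right)} + C\right) K = \left(-7 + 16\right) 20 = 9 \cdot 20 = 180$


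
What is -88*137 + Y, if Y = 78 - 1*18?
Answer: -11996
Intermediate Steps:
Y = 60 (Y = 78 - 18 = 60)
-88*137 + Y = -88*137 + 60 = -12056 + 60 = -11996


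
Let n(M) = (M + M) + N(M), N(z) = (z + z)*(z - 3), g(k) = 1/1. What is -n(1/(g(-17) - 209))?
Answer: -417/21632 ≈ -0.019277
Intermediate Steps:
g(k) = 1
N(z) = 2*z*(-3 + z) (N(z) = (2*z)*(-3 + z) = 2*z*(-3 + z))
n(M) = 2*M + 2*M*(-3 + M) (n(M) = (M + M) + 2*M*(-3 + M) = 2*M + 2*M*(-3 + M))
-n(1/(g(-17) - 209)) = -2*(-2 + 1/(1 - 209))/(1 - 209) = -2*(-2 + 1/(-208))/(-208) = -2*(-1)*(-2 - 1/208)/208 = -2*(-1)*(-417)/(208*208) = -1*417/21632 = -417/21632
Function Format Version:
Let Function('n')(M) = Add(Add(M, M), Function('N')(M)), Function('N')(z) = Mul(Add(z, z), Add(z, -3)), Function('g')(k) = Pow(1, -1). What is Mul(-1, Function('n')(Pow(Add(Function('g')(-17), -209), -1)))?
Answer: Rational(-417, 21632) ≈ -0.019277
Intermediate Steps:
Function('g')(k) = 1
Function('N')(z) = Mul(2, z, Add(-3, z)) (Function('N')(z) = Mul(Mul(2, z), Add(-3, z)) = Mul(2, z, Add(-3, z)))
Function('n')(M) = Add(Mul(2, M), Mul(2, M, Add(-3, M))) (Function('n')(M) = Add(Add(M, M), Mul(2, M, Add(-3, M))) = Add(Mul(2, M), Mul(2, M, Add(-3, M))))
Mul(-1, Function('n')(Pow(Add(Function('g')(-17), -209), -1))) = Mul(-1, Mul(2, Pow(Add(1, -209), -1), Add(-2, Pow(Add(1, -209), -1)))) = Mul(-1, Mul(2, Pow(-208, -1), Add(-2, Pow(-208, -1)))) = Mul(-1, Mul(2, Rational(-1, 208), Add(-2, Rational(-1, 208)))) = Mul(-1, Mul(2, Rational(-1, 208), Rational(-417, 208))) = Mul(-1, Rational(417, 21632)) = Rational(-417, 21632)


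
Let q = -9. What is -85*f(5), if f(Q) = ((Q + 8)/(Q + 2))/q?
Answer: 1105/63 ≈ 17.540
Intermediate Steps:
f(Q) = -(8 + Q)/(9*(2 + Q)) (f(Q) = ((Q + 8)/(Q + 2))/(-9) = ((8 + Q)/(2 + Q))*(-⅑) = -(8 + Q)/(9*(2 + Q)))
-85*f(5) = -85*(-8 - 1*5)/(9*(2 + 5)) = -85*(-8 - 5)/(9*7) = -85*(-13)/(9*7) = -85*(-13/63) = 1105/63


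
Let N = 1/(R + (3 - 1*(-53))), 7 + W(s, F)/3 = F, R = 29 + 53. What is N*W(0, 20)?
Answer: 13/46 ≈ 0.28261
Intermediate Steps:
R = 82
W(s, F) = -21 + 3*F
N = 1/138 (N = 1/(82 + (3 - 1*(-53))) = 1/(82 + (3 + 53)) = 1/(82 + 56) = 1/138 ≈ 0.0072464)
N*W(0, 20) = (-21 + 3*20)/138 = (-21 + 60)/138 = (1/138)*39 = 13/46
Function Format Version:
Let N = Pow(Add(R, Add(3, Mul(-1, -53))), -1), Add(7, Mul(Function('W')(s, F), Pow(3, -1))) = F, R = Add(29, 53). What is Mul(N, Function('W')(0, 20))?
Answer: Rational(13, 46) ≈ 0.28261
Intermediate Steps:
R = 82
Function('W')(s, F) = Add(-21, Mul(3, F))
N = Rational(1, 138) (N = Pow(Add(82, Add(3, Mul(-1, -53))), -1) = Pow(Add(82, Add(3, 53)), -1) = Pow(Add(82, 56), -1) = Pow(138, -1) = Rational(1, 138) ≈ 0.0072464)
Mul(N, Function('W')(0, 20)) = Mul(Rational(1, 138), Add(-21, Mul(3, 20))) = Mul(Rational(1, 138), Add(-21, 60)) = Mul(Rational(1, 138), 39) = Rational(13, 46)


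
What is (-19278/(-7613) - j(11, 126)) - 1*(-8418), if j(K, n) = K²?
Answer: 63184339/7613 ≈ 8299.5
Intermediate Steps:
(-19278/(-7613) - j(11, 126)) - 1*(-8418) = (-19278/(-7613) - 1*11²) - 1*(-8418) = (-19278*(-1/7613) - 1*121) + 8418 = (19278/7613 - 121) + 8418 = -901895/7613 + 8418 = 63184339/7613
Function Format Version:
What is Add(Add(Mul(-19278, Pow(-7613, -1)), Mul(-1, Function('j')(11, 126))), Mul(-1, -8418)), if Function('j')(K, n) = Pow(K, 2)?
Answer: Rational(63184339, 7613) ≈ 8299.5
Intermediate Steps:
Add(Add(Mul(-19278, Pow(-7613, -1)), Mul(-1, Function('j')(11, 126))), Mul(-1, -8418)) = Add(Add(Mul(-19278, Pow(-7613, -1)), Mul(-1, Pow(11, 2))), Mul(-1, -8418)) = Add(Add(Mul(-19278, Rational(-1, 7613)), Mul(-1, 121)), 8418) = Add(Add(Rational(19278, 7613), -121), 8418) = Add(Rational(-901895, 7613), 8418) = Rational(63184339, 7613)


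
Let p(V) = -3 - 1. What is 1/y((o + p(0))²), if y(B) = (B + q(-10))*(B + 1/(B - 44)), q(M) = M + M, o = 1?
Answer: -35/3454 ≈ -0.010133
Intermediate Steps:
q(M) = 2*M
p(V) = -4
y(B) = (-20 + B)*(B + 1/(-44 + B)) (y(B) = (B + 2*(-10))*(B + 1/(B - 44)) = (B - 20)*(B + 1/(-44 + B)) = (-20 + B)*(B + 1/(-44 + B)))
1/y((o + p(0))²) = 1/((-20 + ((1 - 4)²)³ - 64*(1 - 4)⁴ + 881*(1 - 4)²)/(-44 + (1 - 4)²)) = 1/((-20 + ((-3)²)³ - 64*((-3)²)² + 881*(-3)²)/(-44 + (-3)²)) = 1/((-20 + 9³ - 64*9² + 881*9)/(-44 + 9)) = 1/((-20 + 729 - 64*81 + 7929)/(-35)) = 1/(-(-20 + 729 - 5184 + 7929)/35) = 1/(-1/35*3454) = 1/(-3454/35) = -35/3454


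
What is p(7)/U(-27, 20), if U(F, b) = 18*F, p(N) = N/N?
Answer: -1/486 ≈ -0.0020576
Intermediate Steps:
p(N) = 1
p(7)/U(-27, 20) = 1/(18*(-27)) = 1/(-486) = 1*(-1/486) = -1/486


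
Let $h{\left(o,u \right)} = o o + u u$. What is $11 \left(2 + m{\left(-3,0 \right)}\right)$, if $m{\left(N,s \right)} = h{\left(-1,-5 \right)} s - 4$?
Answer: $-22$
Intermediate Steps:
$h{\left(o,u \right)} = o^{2} + u^{2}$
$m{\left(N,s \right)} = -4 + 26 s$ ($m{\left(N,s \right)} = \left(\left(-1\right)^{2} + \left(-5\right)^{2}\right) s - 4 = \left(1 + 25\right) s - 4 = 26 s - 4 = -4 + 26 s$)
$11 \left(2 + m{\left(-3,0 \right)}\right) = 11 \left(2 + \left(-4 + 26 \cdot 0\right)\right) = 11 \left(2 + \left(-4 + 0\right)\right) = 11 \left(2 - 4\right) = 11 \left(-2\right) = -22$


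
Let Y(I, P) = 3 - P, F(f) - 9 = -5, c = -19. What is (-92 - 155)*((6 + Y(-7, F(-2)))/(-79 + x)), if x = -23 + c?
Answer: 1235/121 ≈ 10.207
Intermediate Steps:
F(f) = 4 (F(f) = 9 - 5 = 4)
x = -42 (x = -23 - 19 = -42)
(-92 - 155)*((6 + Y(-7, F(-2)))/(-79 + x)) = (-92 - 155)*((6 + (3 - 1*4))/(-79 - 42)) = -247*(6 + (3 - 4))/(-121) = -247*(6 - 1)*(-1)/121 = -1235*(-1)/121 = -247*(-5/121) = 1235/121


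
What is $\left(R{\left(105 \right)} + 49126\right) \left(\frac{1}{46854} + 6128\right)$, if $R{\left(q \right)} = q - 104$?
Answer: $\frac{14105408743751}{46854} \approx 3.0105 \cdot 10^{8}$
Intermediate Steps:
$R{\left(q \right)} = -104 + q$
$\left(R{\left(105 \right)} + 49126\right) \left(\frac{1}{46854} + 6128\right) = \left(\left(-104 + 105\right) + 49126\right) \left(\frac{1}{46854} + 6128\right) = \left(1 + 49126\right) \left(\frac{1}{46854} + 6128\right) = 49127 \cdot \frac{287121313}{46854} = \frac{14105408743751}{46854}$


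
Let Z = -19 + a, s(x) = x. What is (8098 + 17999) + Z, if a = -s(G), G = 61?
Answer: 26017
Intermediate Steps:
a = -61 (a = -1*61 = -61)
Z = -80 (Z = -19 - 61 = -80)
(8098 + 17999) + Z = (8098 + 17999) - 80 = 26097 - 80 = 26017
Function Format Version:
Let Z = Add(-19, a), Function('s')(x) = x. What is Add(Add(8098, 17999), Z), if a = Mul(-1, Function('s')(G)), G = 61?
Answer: 26017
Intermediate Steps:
a = -61 (a = Mul(-1, 61) = -61)
Z = -80 (Z = Add(-19, -61) = -80)
Add(Add(8098, 17999), Z) = Add(Add(8098, 17999), -80) = Add(26097, -80) = 26017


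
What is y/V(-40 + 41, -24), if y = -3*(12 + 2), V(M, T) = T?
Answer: 7/4 ≈ 1.7500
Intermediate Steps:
y = -42 (y = -3*14 = -42)
y/V(-40 + 41, -24) = -42/(-24) = -42*(-1/24) = 7/4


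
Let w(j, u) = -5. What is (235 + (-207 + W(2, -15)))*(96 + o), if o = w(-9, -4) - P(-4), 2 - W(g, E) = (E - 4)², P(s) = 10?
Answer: -26811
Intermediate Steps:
W(g, E) = 2 - (-4 + E)² (W(g, E) = 2 - (E - 4)² = 2 - (-4 + E)²)
o = -15 (o = -5 - 1*10 = -5 - 10 = -15)
(235 + (-207 + W(2, -15)))*(96 + o) = (235 + (-207 + (2 - (-4 - 15)²)))*(96 - 15) = (235 + (-207 + (2 - 1*(-19)²)))*81 = (235 + (-207 + (2 - 1*361)))*81 = (235 + (-207 + (2 - 361)))*81 = (235 + (-207 - 359))*81 = (235 - 566)*81 = -331*81 = -26811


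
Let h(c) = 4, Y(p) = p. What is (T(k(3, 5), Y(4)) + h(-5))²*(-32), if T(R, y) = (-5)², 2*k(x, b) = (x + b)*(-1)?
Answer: -26912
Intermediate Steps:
k(x, b) = -b/2 - x/2 (k(x, b) = ((x + b)*(-1))/2 = ((b + x)*(-1))/2 = (-b - x)/2 = -b/2 - x/2)
T(R, y) = 25
(T(k(3, 5), Y(4)) + h(-5))²*(-32) = (25 + 4)²*(-32) = 29²*(-32) = 841*(-32) = -26912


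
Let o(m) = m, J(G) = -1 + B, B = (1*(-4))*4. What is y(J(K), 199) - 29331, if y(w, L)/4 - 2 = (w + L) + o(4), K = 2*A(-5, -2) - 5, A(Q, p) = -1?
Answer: -28579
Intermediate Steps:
B = -16 (B = -4*4 = -16)
K = -7 (K = 2*(-1) - 5 = -2 - 5 = -7)
J(G) = -17 (J(G) = -1 - 16 = -17)
y(w, L) = 24 + 4*L + 4*w (y(w, L) = 8 + 4*((w + L) + 4) = 8 + 4*((L + w) + 4) = 8 + 4*(4 + L + w) = 8 + (16 + 4*L + 4*w) = 24 + 4*L + 4*w)
y(J(K), 199) - 29331 = (24 + 4*199 + 4*(-17)) - 29331 = (24 + 796 - 68) - 29331 = 752 - 29331 = -28579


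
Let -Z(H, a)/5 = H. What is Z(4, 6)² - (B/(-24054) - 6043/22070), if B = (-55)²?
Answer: 53140208018/132717945 ≈ 400.40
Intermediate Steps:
Z(H, a) = -5*H
B = 3025
Z(4, 6)² - (B/(-24054) - 6043/22070) = (-5*4)² - (3025/(-24054) - 6043/22070) = (-20)² - (3025*(-1/24054) - 6043*1/22070) = 400 - (-3025/24054 - 6043/22070) = 400 - 1*(-53030018/132717945) = 400 + 53030018/132717945 = 53140208018/132717945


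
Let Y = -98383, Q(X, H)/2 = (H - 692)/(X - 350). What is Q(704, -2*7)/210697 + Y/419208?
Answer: -1223109827725/5211226210584 ≈ -0.23471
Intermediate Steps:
Q(X, H) = 2*(-692 + H)/(-350 + X) (Q(X, H) = 2*((H - 692)/(X - 350)) = 2*((-692 + H)/(-350 + X)) = 2*(-692 + H)/(-350 + X))
Q(704, -2*7)/210697 + Y/419208 = (2*(-692 - 2*7)/(-350 + 704))/210697 - 98383/419208 = (2*(-692 - 14)/354)*(1/210697) - 98383*1/419208 = (2*(1/354)*(-706))*(1/210697) - 98383/419208 = -706/177*1/210697 - 98383/419208 = -706/37293369 - 98383/419208 = -1223109827725/5211226210584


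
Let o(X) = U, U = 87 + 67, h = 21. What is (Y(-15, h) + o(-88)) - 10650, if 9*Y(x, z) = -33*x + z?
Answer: -31316/3 ≈ -10439.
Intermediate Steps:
U = 154
Y(x, z) = -11*x/3 + z/9 (Y(x, z) = (-33*x + z)/9 = (z - 33*x)/9 = -11*x/3 + z/9)
o(X) = 154
(Y(-15, h) + o(-88)) - 10650 = ((-11/3*(-15) + (⅑)*21) + 154) - 10650 = ((55 + 7/3) + 154) - 10650 = (172/3 + 154) - 10650 = 634/3 - 10650 = -31316/3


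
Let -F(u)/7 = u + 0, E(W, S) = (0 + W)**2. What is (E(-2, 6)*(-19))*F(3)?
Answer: 1596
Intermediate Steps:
E(W, S) = W**2
F(u) = -7*u (F(u) = -7*(u + 0) = -7*u)
(E(-2, 6)*(-19))*F(3) = ((-2)**2*(-19))*(-7*3) = (4*(-19))*(-21) = -76*(-21) = 1596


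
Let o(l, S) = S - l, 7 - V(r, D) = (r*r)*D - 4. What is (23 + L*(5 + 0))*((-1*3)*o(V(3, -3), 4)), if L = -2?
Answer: 1326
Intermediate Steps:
V(r, D) = 11 - D*r**2 (V(r, D) = 7 - ((r*r)*D - 4) = 7 - (r**2*D - 4) = 7 - (D*r**2 - 4) = 7 - (-4 + D*r**2) = 7 + (4 - D*r**2) = 11 - D*r**2)
(23 + L*(5 + 0))*((-1*3)*o(V(3, -3), 4)) = (23 - 2*(5 + 0))*((-1*3)*(4 - (11 - 1*(-3)*3**2))) = (23 - 2*5)*(-3*(4 - (11 - 1*(-3)*9))) = (23 - 10)*(-3*(4 - (11 + 27))) = 13*(-3*(4 - 1*38)) = 13*(-3*(4 - 38)) = 13*(-3*(-34)) = 13*102 = 1326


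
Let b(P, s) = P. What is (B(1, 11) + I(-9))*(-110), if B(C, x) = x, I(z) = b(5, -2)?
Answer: -1760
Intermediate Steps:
I(z) = 5
(B(1, 11) + I(-9))*(-110) = (11 + 5)*(-110) = 16*(-110) = -1760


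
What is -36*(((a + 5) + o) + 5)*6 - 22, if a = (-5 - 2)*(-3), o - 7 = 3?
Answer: -8878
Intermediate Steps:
o = 10 (o = 7 + 3 = 10)
a = 21 (a = -7*(-3) = 21)
-36*(((a + 5) + o) + 5)*6 - 22 = -36*(((21 + 5) + 10) + 5)*6 - 22 = -36*((26 + 10) + 5)*6 - 22 = -36*(36 + 5)*6 - 22 = -1476*6 - 22 = -36*246 - 22 = -8856 - 22 = -8878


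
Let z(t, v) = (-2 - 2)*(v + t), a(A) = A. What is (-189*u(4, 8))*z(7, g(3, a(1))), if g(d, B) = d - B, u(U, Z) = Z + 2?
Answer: 68040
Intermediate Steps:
u(U, Z) = 2 + Z
z(t, v) = -4*t - 4*v (z(t, v) = -4*(t + v) = -4*t - 4*v)
(-189*u(4, 8))*z(7, g(3, a(1))) = (-189*(2 + 8))*(-4*7 - 4*(3 - 1*1)) = (-189*10)*(-28 - 4*(3 - 1)) = -1890*(-28 - 4*2) = -1890*(-28 - 8) = -1890*(-36) = 68040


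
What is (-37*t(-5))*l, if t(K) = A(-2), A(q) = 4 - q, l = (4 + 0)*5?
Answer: -4440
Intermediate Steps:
l = 20 (l = 4*5 = 20)
t(K) = 6 (t(K) = 4 - 1*(-2) = 4 + 2 = 6)
(-37*t(-5))*l = -37*6*20 = -222*20 = -4440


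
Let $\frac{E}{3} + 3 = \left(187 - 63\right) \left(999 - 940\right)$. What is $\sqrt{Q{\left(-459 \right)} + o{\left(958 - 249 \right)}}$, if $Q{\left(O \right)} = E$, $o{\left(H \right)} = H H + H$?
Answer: $7 \sqrt{10721} \approx 724.8$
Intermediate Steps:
$E = 21939$ ($E = -9 + 3 \left(187 - 63\right) \left(999 - 940\right) = -9 + 3 \cdot 124 \cdot 59 = -9 + 3 \cdot 7316 = -9 + 21948 = 21939$)
$o{\left(H \right)} = H + H^{2}$ ($o{\left(H \right)} = H^{2} + H = H + H^{2}$)
$Q{\left(O \right)} = 21939$
$\sqrt{Q{\left(-459 \right)} + o{\left(958 - 249 \right)}} = \sqrt{21939 + \left(958 - 249\right) \left(1 + \left(958 - 249\right)\right)} = \sqrt{21939 + 709 \left(1 + 709\right)} = \sqrt{21939 + 709 \cdot 710} = \sqrt{21939 + 503390} = \sqrt{525329} = 7 \sqrt{10721}$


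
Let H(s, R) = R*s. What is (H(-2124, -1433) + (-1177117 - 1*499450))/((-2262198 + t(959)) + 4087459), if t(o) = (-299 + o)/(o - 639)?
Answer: 21874000/29204209 ≈ 0.74900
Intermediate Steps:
t(o) = (-299 + o)/(-639 + o)
(H(-2124, -1433) + (-1177117 - 1*499450))/((-2262198 + t(959)) + 4087459) = (-1433*(-2124) + (-1177117 - 1*499450))/((-2262198 + (-299 + 959)/(-639 + 959)) + 4087459) = (3043692 + (-1177117 - 499450))/((-2262198 + 660/320) + 4087459) = (3043692 - 1676567)/((-2262198 + (1/320)*660) + 4087459) = 1367125/((-2262198 + 33/16) + 4087459) = 1367125/(-36195135/16 + 4087459) = 1367125/(29204209/16) = 1367125*(16/29204209) = 21874000/29204209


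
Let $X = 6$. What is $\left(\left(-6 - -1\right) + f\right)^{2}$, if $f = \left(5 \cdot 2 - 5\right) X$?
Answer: $625$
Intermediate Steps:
$f = 30$ ($f = \left(5 \cdot 2 - 5\right) 6 = \left(10 - 5\right) 6 = 5 \cdot 6 = 30$)
$\left(\left(-6 - -1\right) + f\right)^{2} = \left(\left(-6 - -1\right) + 30\right)^{2} = \left(\left(-6 + 1\right) + 30\right)^{2} = \left(-5 + 30\right)^{2} = 25^{2} = 625$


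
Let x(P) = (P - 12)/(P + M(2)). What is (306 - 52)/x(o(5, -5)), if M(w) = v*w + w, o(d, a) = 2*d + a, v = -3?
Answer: -254/7 ≈ -36.286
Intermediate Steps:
o(d, a) = a + 2*d
M(w) = -2*w (M(w) = -3*w + w = -2*w)
x(P) = (-12 + P)/(-4 + P) (x(P) = (P - 12)/(P - 2*2) = (-12 + P)/(P - 4) = (-12 + P)/(-4 + P))
(306 - 52)/x(o(5, -5)) = (306 - 52)/(((-12 + (-5 + 2*5))/(-4 + (-5 + 2*5)))) = 254/(((-12 + (-5 + 10))/(-4 + (-5 + 10)))) = 254/(((-12 + 5)/(-4 + 5))) = 254/((-7/1)) = 254/((1*(-7))) = 254/(-7) = 254*(-⅐) = -254/7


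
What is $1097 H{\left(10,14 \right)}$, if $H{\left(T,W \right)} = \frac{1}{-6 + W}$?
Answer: $\frac{1097}{8} \approx 137.13$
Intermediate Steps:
$1097 H{\left(10,14 \right)} = \frac{1097}{-6 + 14} = \frac{1097}{8}$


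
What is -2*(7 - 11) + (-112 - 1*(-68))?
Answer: -36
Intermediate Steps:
-2*(7 - 11) + (-112 - 1*(-68)) = -2*(-4) + (-112 + 68) = 8 - 44 = -36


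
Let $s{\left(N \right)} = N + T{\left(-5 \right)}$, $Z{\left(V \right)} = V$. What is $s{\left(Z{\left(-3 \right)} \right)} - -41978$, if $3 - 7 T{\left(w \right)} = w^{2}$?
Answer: $\frac{293803}{7} \approx 41972.0$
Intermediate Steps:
$T{\left(w \right)} = \frac{3}{7} - \frac{w^{2}}{7}$
$s{\left(N \right)} = - \frac{22}{7} + N$ ($s{\left(N \right)} = N + \left(\frac{3}{7} - \frac{\left(-5\right)^{2}}{7}\right) = N + \left(\frac{3}{7} - \frac{25}{7}\right) = N - \frac{22}{7} = - \frac{22}{7} + N$)
$s{\left(Z{\left(-3 \right)} \right)} - -41978 = \left(- \frac{22}{7} - 3\right) - -41978 = - \frac{43}{7} + 41978 = \frac{293803}{7}$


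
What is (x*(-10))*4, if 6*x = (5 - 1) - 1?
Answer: -20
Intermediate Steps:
x = ½ (x = ((5 - 1) - 1)/6 = (4 - 1)/6 = (⅙)*3 = ½ ≈ 0.50000)
(x*(-10))*4 = ((½)*(-10))*4 = -5*4 = -20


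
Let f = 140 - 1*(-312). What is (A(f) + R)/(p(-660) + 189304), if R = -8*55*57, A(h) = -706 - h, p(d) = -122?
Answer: -13119/94591 ≈ -0.13869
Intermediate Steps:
f = 452 (f = 140 + 312 = 452)
R = -25080 (R = -440*57 = -25080)
(A(f) + R)/(p(-660) + 189304) = ((-706 - 1*452) - 25080)/(-122 + 189304) = ((-706 - 452) - 25080)/189182 = (-1158 - 25080)*(1/189182) = -26238*1/189182 = -13119/94591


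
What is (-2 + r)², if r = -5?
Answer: 49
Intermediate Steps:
(-2 + r)² = (-2 - 5)² = (-7)² = 49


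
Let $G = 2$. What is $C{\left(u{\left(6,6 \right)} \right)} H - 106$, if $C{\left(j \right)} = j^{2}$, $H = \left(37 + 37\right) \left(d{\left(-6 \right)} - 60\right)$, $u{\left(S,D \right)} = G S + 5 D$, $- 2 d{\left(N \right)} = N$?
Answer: $-7440658$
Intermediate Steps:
$d{\left(N \right)} = - \frac{N}{2}$
$u{\left(S,D \right)} = 2 S + 5 D$
$H = -4218$ ($H = \left(37 + 37\right) \left(\left(- \frac{1}{2}\right) \left(-6\right) - 60\right) = 74 \left(3 - 60\right) = 74 \left(-57\right) = -4218$)
$C{\left(u{\left(6,6 \right)} \right)} H - 106 = \left(2 \cdot 6 + 5 \cdot 6\right)^{2} \left(-4218\right) - 106 = \left(12 + 30\right)^{2} \left(-4218\right) - 106 = 42^{2} \left(-4218\right) - 106 = 1764 \left(-4218\right) - 106 = -7440552 - 106 = -7440658$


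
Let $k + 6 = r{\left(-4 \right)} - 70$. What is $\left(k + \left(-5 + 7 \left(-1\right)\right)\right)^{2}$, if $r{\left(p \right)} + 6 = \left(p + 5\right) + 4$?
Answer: $7921$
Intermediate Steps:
$r{\left(p \right)} = 3 + p$ ($r{\left(p \right)} = -6 + \left(\left(p + 5\right) + 4\right) = -6 + \left(\left(5 + p\right) + 4\right) = -6 + \left(9 + p\right) = 3 + p$)
$k = -77$ ($k = -6 + \left(\left(3 - 4\right) - 70\right) = -6 - 71 = -77$)
$\left(k + \left(-5 + 7 \left(-1\right)\right)\right)^{2} = \left(-77 + \left(-5 + 7 \left(-1\right)\right)\right)^{2} = \left(-77 - 12\right)^{2} = \left(-89\right)^{2} = 7921$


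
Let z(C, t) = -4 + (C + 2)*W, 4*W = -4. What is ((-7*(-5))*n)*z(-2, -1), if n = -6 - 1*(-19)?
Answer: -1820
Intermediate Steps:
W = -1 (W = (¼)*(-4) = -1)
n = 13 (n = -6 + 19 = 13)
z(C, t) = -6 - C (z(C, t) = -4 + (C + 2)*(-1) = -4 + (2 + C)*(-1) = -4 + (-2 - C) = -6 - C)
((-7*(-5))*n)*z(-2, -1) = (-7*(-5)*13)*(-6 - 1*(-2)) = (35*13)*(-6 + 2) = 455*(-4) = -1820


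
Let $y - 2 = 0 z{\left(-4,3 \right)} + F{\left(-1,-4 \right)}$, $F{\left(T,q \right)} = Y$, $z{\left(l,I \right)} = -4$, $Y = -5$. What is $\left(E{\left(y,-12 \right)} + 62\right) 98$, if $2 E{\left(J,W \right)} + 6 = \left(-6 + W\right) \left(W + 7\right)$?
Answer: $10192$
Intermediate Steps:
$F{\left(T,q \right)} = -5$
$y = -3$ ($y = 2 + \left(0 \left(-4\right) - 5\right) = 2 + \left(0 - 5\right) = 2 - 5 = -3$)
$E{\left(J,W \right)} = -3 + \frac{\left(-6 + W\right) \left(7 + W\right)}{2}$ ($E{\left(J,W \right)} = -3 + \frac{\left(-6 + W\right) \left(W + 7\right)}{2} = -3 + \frac{\left(-6 + W\right) \left(7 + W\right)}{2}$)
$\left(E{\left(y,-12 \right)} + 62\right) 98 = \left(\left(-24 + \frac{1}{2} \left(-12\right) + \frac{\left(-12\right)^{2}}{2}\right) + 62\right) 98 = \left(\left(-24 - 6 + \frac{1}{2} \cdot 144\right) + 62\right) 98 = \left(\left(-24 - 6 + 72\right) + 62\right) 98 = \left(42 + 62\right) 98 = 104 \cdot 98 = 10192$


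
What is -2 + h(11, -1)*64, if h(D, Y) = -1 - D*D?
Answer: -7810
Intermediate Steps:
h(D, Y) = -1 - D**2
-2 + h(11, -1)*64 = -2 + (-1 - 1*11**2)*64 = -2 + (-1 - 1*121)*64 = -2 + (-1 - 121)*64 = -2 - 122*64 = -2 - 7808 = -7810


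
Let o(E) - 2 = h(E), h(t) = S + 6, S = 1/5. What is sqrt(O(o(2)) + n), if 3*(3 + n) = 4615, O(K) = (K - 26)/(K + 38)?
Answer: sqrt(9100707)/77 ≈ 39.178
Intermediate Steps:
S = 1/5 (S = 1*(1/5) = 1/5 ≈ 0.20000)
h(t) = 31/5 (h(t) = 1/5 + 6 = 31/5)
o(E) = 41/5 (o(E) = 2 + 31/5 = 41/5)
O(K) = (-26 + K)/(38 + K)
n = 4606/3 (n = -3 + (1/3)*4615 = -3 + 4615/3 = 4606/3 ≈ 1535.3)
sqrt(O(o(2)) + n) = sqrt((-26 + 41/5)/(38 + 41/5) + 4606/3) = sqrt(-89/5/(231/5) + 4606/3) = sqrt((5/231)*(-89/5) + 4606/3) = sqrt(-89/231 + 4606/3) = sqrt(118191/77) = sqrt(9100707)/77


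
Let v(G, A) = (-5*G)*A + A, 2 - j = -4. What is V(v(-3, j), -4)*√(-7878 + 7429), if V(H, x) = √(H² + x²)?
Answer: 4*I*√259073 ≈ 2036.0*I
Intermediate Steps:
j = 6 (j = 2 - 1*(-4) = 2 + 4 = 6)
v(G, A) = A - 5*A*G (v(G, A) = -5*A*G + A = A - 5*A*G)
V(v(-3, j), -4)*√(-7878 + 7429) = √((6*(1 - 5*(-3)))² + (-4)²)*√(-7878 + 7429) = √((6*(1 + 15))² + 16)*√(-449) = √((6*16)² + 16)*(I*√449) = √(96² + 16)*(I*√449) = √(9216 + 16)*(I*√449) = √9232*(I*√449) = (4*√577)*(I*√449) = 4*I*√259073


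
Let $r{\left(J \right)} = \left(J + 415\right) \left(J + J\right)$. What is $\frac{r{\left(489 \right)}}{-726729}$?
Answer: $- \frac{294704}{242243} \approx -1.2166$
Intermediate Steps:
$r{\left(J \right)} = 2 J \left(415 + J\right)$ ($r{\left(J \right)} = \left(415 + J\right) 2 J = 2 J \left(415 + J\right)$)
$\frac{r{\left(489 \right)}}{-726729} = \frac{2 \cdot 489 \left(415 + 489\right)}{-726729} = 2 \cdot 489 \cdot 904 \left(- \frac{1}{726729}\right) = 884112 \left(- \frac{1}{726729}\right) = - \frac{294704}{242243}$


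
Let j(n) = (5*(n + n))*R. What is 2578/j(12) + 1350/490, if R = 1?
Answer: 71261/2940 ≈ 24.238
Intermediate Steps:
j(n) = 10*n (j(n) = (5*(n + n))*1 = (5*(2*n))*1 = (10*n)*1 = 10*n)
2578/j(12) + 1350/490 = 2578/((10*12)) + 1350/490 = 2578/120 + 1350*(1/490) = 2578*(1/120) + 135/49 = 1289/60 + 135/49 = 71261/2940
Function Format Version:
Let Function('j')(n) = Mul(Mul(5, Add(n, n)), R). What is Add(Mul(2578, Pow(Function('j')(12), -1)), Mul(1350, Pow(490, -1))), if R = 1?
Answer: Rational(71261, 2940) ≈ 24.238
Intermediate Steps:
Function('j')(n) = Mul(10, n) (Function('j')(n) = Mul(Mul(5, Add(n, n)), 1) = Mul(Mul(5, Mul(2, n)), 1) = Mul(Mul(10, n), 1) = Mul(10, n))
Add(Mul(2578, Pow(Function('j')(12), -1)), Mul(1350, Pow(490, -1))) = Add(Mul(2578, Pow(Mul(10, 12), -1)), Mul(1350, Pow(490, -1))) = Add(Mul(2578, Pow(120, -1)), Mul(1350, Rational(1, 490))) = Add(Mul(2578, Rational(1, 120)), Rational(135, 49)) = Add(Rational(1289, 60), Rational(135, 49)) = Rational(71261, 2940)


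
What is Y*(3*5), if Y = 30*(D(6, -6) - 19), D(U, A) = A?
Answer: -11250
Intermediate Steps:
Y = -750 (Y = 30*(-6 - 19) = 30*(-25) = -750)
Y*(3*5) = -2250*5 = -750*15 = -11250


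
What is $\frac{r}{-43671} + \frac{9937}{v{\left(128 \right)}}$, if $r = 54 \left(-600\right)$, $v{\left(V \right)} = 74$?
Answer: $\frac{145452109}{1077218} \approx 135.03$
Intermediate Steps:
$r = -32400$
$\frac{r}{-43671} + \frac{9937}{v{\left(128 \right)}} = - \frac{32400}{-43671} + \frac{9937}{74} = \left(-32400\right) \left(- \frac{1}{43671}\right) + 9937 \cdot \frac{1}{74} = \frac{10800}{14557} + \frac{9937}{74} = \frac{145452109}{1077218}$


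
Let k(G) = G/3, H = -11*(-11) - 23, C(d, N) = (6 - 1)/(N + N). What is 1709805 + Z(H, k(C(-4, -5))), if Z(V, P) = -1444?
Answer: 1708361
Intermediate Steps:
C(d, N) = 5/(2*N) (C(d, N) = 5/((2*N)) = 5*(1/(2*N)) = 5/(2*N))
H = 98 (H = 121 - 23 = 98)
k(G) = G/3 (k(G) = G*(⅓) = G/3)
1709805 + Z(H, k(C(-4, -5))) = 1709805 - 1444 = 1708361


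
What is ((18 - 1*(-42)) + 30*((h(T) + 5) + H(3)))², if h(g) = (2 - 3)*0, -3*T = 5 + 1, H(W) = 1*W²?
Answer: 230400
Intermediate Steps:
H(W) = W²
T = -2 (T = -(5 + 1)/3 = -⅓*6 = -2)
h(g) = 0 (h(g) = -1*0 = 0)
((18 - 1*(-42)) + 30*((h(T) + 5) + H(3)))² = ((18 - 1*(-42)) + 30*((0 + 5) + 3²))² = ((18 + 42) + 30*(5 + 9))² = (60 + 30*14)² = (60 + 420)² = 480² = 230400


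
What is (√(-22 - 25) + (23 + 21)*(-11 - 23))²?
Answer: (1496 - I*√47)² ≈ 2.238e+6 - 2.051e+4*I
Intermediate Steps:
(√(-22 - 25) + (23 + 21)*(-11 - 23))² = (√(-47) + 44*(-34))² = (I*√47 - 1496)² = (-1496 + I*√47)²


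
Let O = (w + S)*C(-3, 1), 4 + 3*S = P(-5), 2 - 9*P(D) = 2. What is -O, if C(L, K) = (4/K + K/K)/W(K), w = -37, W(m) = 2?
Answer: 575/6 ≈ 95.833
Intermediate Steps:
P(D) = 0 (P(D) = 2/9 - ⅑*2 = 2/9 - 2/9 = 0)
S = -4/3 (S = -4/3 + (⅓)*0 = -4/3 + 0 = -4/3 ≈ -1.3333)
C(L, K) = ½ + 2/K (C(L, K) = (4/K + K/K)/2 = (4/K + 1)*(½) = (1 + 4/K)*(½) = ½ + 2/K)
O = -575/6 (O = (-37 - 4/3)*((½)*(4 + 1)/1) = -115*5/6 = -115/3*5/2 = -575/6 ≈ -95.833)
-O = -1*(-575/6) = 575/6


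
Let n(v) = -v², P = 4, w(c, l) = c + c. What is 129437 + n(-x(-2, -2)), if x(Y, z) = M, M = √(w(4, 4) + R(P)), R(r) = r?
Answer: 129425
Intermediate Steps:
w(c, l) = 2*c
M = 2*√3 (M = √(2*4 + 4) = √(8 + 4) = √12 = 2*√3 ≈ 3.4641)
x(Y, z) = 2*√3
129437 + n(-x(-2, -2)) = 129437 - (-2*√3)² = 129437 - 1*12 = 129437 - 12 = 129425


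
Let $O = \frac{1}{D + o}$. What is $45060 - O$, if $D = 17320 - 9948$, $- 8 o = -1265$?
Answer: $\frac{2714459452}{60241} \approx 45060.0$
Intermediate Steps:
$o = \frac{1265}{8}$ ($o = \left(- \frac{1}{8}\right) \left(-1265\right) = \frac{1265}{8} \approx 158.13$)
$D = 7372$ ($D = 17320 - 9948 = 7372$)
$O = \frac{8}{60241}$ ($O = \frac{1}{7372 + \frac{1265}{8}} = \frac{1}{\frac{60241}{8}} = \frac{8}{60241} \approx 0.0001328$)
$45060 - O = 45060 - \frac{8}{60241} = \frac{2714459452}{60241}$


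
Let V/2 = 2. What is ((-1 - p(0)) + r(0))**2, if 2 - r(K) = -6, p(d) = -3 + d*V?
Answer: 100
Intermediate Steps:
V = 4 (V = 2*2 = 4)
p(d) = -3 + 4*d (p(d) = -3 + d*4 = -3 + 4*d)
r(K) = 8 (r(K) = 2 - 1*(-6) = 2 + 6 = 8)
((-1 - p(0)) + r(0))**2 = ((-1 - (-3 + 4*0)) + 8)**2 = ((-1 - (-3 + 0)) + 8)**2 = ((-1 - 1*(-3)) + 8)**2 = ((-1 + 3) + 8)**2 = (2 + 8)**2 = 10**2 = 100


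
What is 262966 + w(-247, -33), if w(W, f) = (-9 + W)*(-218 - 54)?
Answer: 332598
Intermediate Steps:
w(W, f) = 2448 - 272*W (w(W, f) = (-9 + W)*(-272) = 2448 - 272*W)
262966 + w(-247, -33) = 262966 + (2448 - 272*(-247)) = 262966 + (2448 + 67184) = 262966 + 69632 = 332598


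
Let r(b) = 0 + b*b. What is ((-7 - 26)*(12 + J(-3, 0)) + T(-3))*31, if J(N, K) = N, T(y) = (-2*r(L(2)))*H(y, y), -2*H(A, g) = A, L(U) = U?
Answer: -9579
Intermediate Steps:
H(A, g) = -A/2
r(b) = b² (r(b) = 0 + b² = b²)
T(y) = 4*y (T(y) = (-2*2²)*(-y/2) = (-2*4)*(-y/2) = -(-4)*y = 4*y)
((-7 - 26)*(12 + J(-3, 0)) + T(-3))*31 = ((-7 - 26)*(12 - 3) + 4*(-3))*31 = (-33*9 - 12)*31 = (-297 - 12)*31 = -309*31 = -9579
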